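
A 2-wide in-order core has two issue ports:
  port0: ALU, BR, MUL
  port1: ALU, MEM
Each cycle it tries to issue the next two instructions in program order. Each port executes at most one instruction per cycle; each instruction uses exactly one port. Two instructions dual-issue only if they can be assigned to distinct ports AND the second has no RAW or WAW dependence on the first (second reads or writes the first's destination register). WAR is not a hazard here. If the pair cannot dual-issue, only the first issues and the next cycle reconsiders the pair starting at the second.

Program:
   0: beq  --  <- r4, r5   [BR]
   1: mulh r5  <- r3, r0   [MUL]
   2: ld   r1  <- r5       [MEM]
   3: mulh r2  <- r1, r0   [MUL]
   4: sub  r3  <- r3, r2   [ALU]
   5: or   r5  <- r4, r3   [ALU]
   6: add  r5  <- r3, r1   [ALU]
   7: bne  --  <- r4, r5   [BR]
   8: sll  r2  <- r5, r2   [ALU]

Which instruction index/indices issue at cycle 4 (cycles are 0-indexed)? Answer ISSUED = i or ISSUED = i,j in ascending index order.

ISSUED = 4

[0] i0  beq  -- no-port BR/MUL
[1] i1  mulh  -- RAW r5
[2] i2  ld  -- RAW r1
[3] i3  mulh  -- RAW r2
[4] i4  sub  -- RAW r3
[5] i5  or  -- WAW r5
[6] i6  add  -- RAW r5
[7] i7,i8  bne;sll  -- dual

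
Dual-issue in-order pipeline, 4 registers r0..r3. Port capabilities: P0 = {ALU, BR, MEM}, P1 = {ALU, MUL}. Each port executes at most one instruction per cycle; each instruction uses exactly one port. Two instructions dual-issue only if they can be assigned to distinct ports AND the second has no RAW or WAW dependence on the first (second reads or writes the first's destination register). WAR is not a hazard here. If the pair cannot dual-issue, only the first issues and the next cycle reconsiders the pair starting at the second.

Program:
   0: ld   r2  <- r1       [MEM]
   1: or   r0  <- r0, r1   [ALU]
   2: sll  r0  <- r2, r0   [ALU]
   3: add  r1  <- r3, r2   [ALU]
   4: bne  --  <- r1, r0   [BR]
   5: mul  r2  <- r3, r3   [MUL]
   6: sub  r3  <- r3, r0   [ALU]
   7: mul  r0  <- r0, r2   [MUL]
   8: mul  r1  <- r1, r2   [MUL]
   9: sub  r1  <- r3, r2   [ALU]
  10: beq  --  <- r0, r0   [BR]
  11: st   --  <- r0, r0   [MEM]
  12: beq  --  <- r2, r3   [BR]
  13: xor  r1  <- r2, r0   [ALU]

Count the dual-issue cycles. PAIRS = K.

PAIRS = 6

t=0 i0,i1:ld;or ; dual
t=1 i2,i3:sll;add ; dual
t=2 i4,i5:bne;mul ; dual
t=3 i6,i7:sub;mul ; dual
t=4 i8:mul ; WAW r1
t=5 i9,i10:sub;beq ; dual
t=6 i11:st ; no-port MEM/BR
t=7 i12,i13:beq;xor ; dual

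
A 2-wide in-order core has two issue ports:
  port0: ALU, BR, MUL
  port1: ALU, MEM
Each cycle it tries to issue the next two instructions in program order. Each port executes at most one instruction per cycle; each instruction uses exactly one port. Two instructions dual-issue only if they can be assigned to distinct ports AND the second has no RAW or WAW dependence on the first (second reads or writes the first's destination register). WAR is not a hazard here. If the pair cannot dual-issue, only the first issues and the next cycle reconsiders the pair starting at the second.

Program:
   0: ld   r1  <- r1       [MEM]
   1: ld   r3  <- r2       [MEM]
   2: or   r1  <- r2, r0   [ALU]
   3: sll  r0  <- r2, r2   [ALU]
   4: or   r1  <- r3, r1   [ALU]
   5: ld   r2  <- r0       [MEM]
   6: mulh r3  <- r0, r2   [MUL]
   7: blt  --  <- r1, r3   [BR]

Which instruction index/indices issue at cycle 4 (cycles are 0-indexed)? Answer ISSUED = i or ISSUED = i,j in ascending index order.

ISSUED = 6

[0] i0  ld.MEM  -- no-port MEM/MEM
[1] i1+i2  ld.MEM;or.ALU  -- pair
[2] i3+i4  sll.ALU;or.ALU  -- pair
[3] i5  ld.MEM  -- RAW r2
[4] i6  mulh.MUL  -- no-port MUL/BR
[5] i7  blt.BR  -- tail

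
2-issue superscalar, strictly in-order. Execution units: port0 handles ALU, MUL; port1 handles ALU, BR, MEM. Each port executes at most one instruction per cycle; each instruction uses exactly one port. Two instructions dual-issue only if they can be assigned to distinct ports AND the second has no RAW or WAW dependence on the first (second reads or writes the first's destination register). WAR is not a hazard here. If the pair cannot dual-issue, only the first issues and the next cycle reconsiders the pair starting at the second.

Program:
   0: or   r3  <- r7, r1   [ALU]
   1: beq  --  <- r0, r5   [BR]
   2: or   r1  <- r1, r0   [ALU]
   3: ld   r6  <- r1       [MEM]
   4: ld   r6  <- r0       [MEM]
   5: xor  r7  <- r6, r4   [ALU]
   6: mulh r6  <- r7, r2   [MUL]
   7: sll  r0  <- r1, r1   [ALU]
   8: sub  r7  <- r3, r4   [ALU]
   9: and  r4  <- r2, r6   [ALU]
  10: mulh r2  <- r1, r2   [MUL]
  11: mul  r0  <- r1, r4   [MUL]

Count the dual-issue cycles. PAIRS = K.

0. or.ALU beq.BR @i0,i1  | dual
1. or.ALU @i2  | RAW r1
2. ld.MEM @i3  | no-port MEM/MEM
3. ld.MEM @i4  | RAW r6
4. xor.ALU @i5  | RAW r7
5. mulh.MUL sll.ALU @i6,i7  | dual
6. sub.ALU and.ALU @i8,i9  | dual
7. mulh.MUL @i10  | no-port MUL/MUL
8. mul.MUL @i11  | tail

PAIRS = 3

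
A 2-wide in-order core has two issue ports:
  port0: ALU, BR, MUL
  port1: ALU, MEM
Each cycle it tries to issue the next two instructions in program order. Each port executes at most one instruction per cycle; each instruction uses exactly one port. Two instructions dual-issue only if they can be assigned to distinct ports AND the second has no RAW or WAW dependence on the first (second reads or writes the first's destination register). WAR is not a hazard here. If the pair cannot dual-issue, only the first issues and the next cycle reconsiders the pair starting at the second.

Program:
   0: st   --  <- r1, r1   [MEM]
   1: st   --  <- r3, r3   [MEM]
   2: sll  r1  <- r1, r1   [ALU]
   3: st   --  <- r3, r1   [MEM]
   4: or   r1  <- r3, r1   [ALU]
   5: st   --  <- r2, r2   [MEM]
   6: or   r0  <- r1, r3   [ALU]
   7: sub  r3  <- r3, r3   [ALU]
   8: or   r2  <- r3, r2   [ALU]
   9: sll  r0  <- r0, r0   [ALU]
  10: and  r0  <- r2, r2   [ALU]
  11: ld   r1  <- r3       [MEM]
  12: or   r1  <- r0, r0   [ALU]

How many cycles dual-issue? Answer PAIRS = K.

[0] i0  st.MEM  -- no-port MEM/MEM
[1] i1+i2  st.MEM sll.ALU  -- dual
[2] i3+i4  st.MEM or.ALU  -- dual
[3] i5+i6  st.MEM or.ALU  -- dual
[4] i7  sub.ALU  -- RAW r3
[5] i8+i9  or.ALU sll.ALU  -- dual
[6] i10+i11  and.ALU ld.MEM  -- dual
[7] i12  or.ALU  -- tail

PAIRS = 5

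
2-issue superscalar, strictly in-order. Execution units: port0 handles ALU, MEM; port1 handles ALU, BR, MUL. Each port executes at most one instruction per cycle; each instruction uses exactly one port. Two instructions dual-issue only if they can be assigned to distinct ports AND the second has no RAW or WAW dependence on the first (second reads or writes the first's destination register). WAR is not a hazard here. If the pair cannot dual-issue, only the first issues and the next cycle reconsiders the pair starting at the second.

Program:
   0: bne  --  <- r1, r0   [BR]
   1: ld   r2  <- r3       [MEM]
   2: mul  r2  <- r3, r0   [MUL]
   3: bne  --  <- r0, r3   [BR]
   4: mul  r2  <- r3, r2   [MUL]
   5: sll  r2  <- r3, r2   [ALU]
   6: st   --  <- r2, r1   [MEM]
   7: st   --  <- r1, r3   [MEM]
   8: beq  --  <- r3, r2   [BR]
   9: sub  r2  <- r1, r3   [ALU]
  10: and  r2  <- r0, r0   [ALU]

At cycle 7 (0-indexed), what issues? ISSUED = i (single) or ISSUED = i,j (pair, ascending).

ISSUED = 9

c0: i0+i1 bne;ld  pair
c1: i2 mul  no-port MUL/BR
c2: i3 bne  no-port BR/MUL
c3: i4 mul  RAW+WAW r2
c4: i5 sll  RAW r2
c5: i6 st  no-port MEM/MEM
c6: i7+i8 st;beq  pair
c7: i9 sub  WAW r2
c8: i10 and  tail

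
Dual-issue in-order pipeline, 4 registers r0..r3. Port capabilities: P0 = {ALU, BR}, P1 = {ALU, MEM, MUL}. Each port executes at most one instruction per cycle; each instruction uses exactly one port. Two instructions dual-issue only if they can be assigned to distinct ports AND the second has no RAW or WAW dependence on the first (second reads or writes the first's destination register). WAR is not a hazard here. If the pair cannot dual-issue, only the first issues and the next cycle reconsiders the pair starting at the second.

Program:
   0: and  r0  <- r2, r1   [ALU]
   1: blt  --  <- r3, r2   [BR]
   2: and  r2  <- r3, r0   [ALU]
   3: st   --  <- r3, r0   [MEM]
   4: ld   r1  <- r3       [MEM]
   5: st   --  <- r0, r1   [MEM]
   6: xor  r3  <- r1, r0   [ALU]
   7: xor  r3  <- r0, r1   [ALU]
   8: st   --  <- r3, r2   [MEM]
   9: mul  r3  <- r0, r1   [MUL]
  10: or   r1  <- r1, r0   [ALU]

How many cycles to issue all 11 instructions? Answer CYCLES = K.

#0 head=0: and.ALU blt.BR i0&i1 pair
#1 head=2: and.ALU st.MEM i2&i3 pair
#2 head=4: ld.MEM i4 no-port MEM/MEM
#3 head=5: st.MEM xor.ALU i5&i6 pair
#4 head=7: xor.ALU i7 RAW r3
#5 head=8: st.MEM i8 no-port MEM/MUL
#6 head=9: mul.MUL or.ALU i9&i10 pair

CYCLES = 7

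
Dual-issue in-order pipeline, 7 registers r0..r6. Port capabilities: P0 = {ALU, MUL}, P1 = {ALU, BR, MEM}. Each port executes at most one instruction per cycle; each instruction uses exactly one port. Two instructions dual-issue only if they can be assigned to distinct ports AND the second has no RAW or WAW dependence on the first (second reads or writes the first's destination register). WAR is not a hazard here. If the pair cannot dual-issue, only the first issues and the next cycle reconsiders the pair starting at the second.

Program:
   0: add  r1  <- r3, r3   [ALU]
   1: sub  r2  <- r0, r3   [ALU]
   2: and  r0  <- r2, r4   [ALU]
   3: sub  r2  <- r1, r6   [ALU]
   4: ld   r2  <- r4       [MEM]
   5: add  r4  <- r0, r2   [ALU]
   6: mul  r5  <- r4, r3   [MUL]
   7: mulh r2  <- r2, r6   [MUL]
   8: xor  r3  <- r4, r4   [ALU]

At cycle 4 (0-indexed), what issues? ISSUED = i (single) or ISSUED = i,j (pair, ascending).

  cy0 -> i0,i1 (add+sub) 2-wide
  cy1 -> i2,i3 (and+sub) 2-wide
  cy2 -> i4 (ld) RAW r2
  cy3 -> i5 (add) RAW r4
  cy4 -> i6 (mul) no-port MUL/MUL
  cy5 -> i7,i8 (mulh+xor) 2-wide

ISSUED = 6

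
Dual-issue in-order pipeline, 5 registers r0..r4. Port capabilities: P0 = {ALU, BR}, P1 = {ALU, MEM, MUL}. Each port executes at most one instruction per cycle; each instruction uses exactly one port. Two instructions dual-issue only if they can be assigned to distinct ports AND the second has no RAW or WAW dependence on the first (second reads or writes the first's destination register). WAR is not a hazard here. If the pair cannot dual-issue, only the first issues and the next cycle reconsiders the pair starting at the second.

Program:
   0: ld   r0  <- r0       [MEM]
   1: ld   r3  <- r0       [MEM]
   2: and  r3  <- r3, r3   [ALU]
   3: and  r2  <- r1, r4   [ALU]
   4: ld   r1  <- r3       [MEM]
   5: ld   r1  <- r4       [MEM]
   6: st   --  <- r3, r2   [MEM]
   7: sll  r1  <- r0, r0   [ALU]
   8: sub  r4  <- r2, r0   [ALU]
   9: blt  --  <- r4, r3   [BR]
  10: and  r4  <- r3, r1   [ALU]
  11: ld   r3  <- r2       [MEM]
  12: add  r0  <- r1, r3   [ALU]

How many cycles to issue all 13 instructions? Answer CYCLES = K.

CYCLES = 10

0. ld @i0  | no-port MEM/MEM
1. ld @i1  | RAW+WAW r3
2. and+and @i2/i3  | dual
3. ld @i4  | no-port MEM/MEM
4. ld @i5  | no-port MEM/MEM
5. st+sll @i6/i7  | dual
6. sub @i8  | RAW r4
7. blt+and @i9/i10  | dual
8. ld @i11  | RAW r3
9. add @i12  | tail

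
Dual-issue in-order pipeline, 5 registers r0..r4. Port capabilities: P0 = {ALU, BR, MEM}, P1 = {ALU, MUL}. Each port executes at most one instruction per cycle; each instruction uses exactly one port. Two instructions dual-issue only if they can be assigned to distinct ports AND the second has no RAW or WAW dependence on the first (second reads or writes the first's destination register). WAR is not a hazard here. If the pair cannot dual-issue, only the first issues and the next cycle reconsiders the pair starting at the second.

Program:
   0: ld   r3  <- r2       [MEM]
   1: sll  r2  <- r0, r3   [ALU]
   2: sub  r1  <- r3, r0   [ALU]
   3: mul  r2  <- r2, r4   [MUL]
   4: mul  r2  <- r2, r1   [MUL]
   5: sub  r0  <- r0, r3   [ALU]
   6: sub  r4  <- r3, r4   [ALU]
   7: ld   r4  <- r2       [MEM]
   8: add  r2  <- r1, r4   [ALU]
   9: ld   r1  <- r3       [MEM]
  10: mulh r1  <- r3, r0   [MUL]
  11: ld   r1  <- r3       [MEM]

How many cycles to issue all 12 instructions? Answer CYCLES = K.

t=0 i0:ld ; RAW r3
t=1 i1+i2:sll sub ; 2-wide
t=2 i3:mul ; no-port MUL/MUL
t=3 i4+i5:mul sub ; 2-wide
t=4 i6:sub ; WAW r4
t=5 i7:ld ; RAW r4
t=6 i8+i9:add ld ; 2-wide
t=7 i10:mulh ; WAW r1
t=8 i11:ld ; tail

CYCLES = 9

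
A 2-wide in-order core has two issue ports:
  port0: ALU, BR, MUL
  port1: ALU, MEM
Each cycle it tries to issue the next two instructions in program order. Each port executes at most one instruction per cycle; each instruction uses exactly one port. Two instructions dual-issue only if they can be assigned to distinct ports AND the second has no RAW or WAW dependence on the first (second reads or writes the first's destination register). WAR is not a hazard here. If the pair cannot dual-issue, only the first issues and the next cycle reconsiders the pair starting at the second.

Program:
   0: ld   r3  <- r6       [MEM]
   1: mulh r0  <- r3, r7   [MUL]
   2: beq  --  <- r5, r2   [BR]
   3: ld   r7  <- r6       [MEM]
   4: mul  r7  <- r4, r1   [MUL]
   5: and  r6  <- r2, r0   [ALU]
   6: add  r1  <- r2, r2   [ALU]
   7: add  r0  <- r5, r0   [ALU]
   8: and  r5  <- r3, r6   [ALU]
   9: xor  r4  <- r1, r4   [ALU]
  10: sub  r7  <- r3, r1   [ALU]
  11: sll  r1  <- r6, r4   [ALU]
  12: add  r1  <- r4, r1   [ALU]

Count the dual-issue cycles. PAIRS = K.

PAIRS = 5

0. ld @i0  | RAW r3
1. mulh @i1  | no-port MUL/BR
2. beq+ld @i2&i3  | pair
3. mul+and @i4&i5  | pair
4. add+add @i6&i7  | pair
5. and+xor @i8&i9  | pair
6. sub+sll @i10&i11  | pair
7. add @i12  | tail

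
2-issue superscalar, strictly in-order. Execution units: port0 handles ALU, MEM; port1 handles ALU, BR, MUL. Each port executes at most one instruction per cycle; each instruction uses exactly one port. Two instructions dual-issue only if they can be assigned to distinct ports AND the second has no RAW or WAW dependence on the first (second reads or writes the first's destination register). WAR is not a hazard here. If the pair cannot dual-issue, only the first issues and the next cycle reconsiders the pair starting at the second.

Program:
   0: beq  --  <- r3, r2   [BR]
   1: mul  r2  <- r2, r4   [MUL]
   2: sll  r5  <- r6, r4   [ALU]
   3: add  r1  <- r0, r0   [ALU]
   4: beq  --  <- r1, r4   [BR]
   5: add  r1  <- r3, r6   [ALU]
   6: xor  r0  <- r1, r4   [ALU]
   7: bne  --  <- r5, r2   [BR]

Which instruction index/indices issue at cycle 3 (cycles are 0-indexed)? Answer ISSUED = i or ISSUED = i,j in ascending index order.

  cy0 -> i0 (beq) no-port BR/MUL
  cy1 -> i1+i2 (mul;sll) 2-wide
  cy2 -> i3 (add) RAW r1
  cy3 -> i4+i5 (beq;add) 2-wide
  cy4 -> i6+i7 (xor;bne) 2-wide

ISSUED = 4,5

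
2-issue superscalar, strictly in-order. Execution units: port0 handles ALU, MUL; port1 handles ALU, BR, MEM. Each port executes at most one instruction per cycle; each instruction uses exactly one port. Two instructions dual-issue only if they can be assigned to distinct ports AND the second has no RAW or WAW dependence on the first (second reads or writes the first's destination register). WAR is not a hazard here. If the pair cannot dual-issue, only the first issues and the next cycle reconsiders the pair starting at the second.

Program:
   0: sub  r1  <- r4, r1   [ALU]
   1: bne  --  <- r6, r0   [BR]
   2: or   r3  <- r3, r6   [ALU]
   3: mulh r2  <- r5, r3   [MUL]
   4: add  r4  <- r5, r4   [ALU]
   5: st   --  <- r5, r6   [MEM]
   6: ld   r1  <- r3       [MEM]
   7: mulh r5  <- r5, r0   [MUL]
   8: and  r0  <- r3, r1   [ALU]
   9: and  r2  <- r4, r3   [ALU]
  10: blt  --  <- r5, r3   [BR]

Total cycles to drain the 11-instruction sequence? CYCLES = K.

CYCLES = 7

  cy0 -> i0/i1 (sub.ALU bne.BR) 2-wide
  cy1 -> i2 (or.ALU) RAW r3
  cy2 -> i3/i4 (mulh.MUL add.ALU) 2-wide
  cy3 -> i5 (st.MEM) no-port MEM/MEM
  cy4 -> i6/i7 (ld.MEM mulh.MUL) 2-wide
  cy5 -> i8/i9 (and.ALU and.ALU) 2-wide
  cy6 -> i10 (blt.BR) tail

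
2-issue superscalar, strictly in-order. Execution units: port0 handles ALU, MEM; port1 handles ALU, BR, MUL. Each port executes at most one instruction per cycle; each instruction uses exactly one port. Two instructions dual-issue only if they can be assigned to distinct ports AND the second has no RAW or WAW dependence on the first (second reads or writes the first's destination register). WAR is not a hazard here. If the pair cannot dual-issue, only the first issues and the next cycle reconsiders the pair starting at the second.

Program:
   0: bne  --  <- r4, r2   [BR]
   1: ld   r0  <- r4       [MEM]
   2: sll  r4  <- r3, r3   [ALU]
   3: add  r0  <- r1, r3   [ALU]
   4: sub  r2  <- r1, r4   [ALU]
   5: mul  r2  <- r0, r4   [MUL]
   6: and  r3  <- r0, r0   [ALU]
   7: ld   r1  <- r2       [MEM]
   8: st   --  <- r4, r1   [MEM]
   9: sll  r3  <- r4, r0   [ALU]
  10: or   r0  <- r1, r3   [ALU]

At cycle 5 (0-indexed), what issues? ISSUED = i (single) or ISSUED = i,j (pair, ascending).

t=0 i0,i1:bne;ld ; 2-wide
t=1 i2,i3:sll;add ; 2-wide
t=2 i4:sub ; WAW r2
t=3 i5,i6:mul;and ; 2-wide
t=4 i7:ld ; no-port MEM/MEM
t=5 i8,i9:st;sll ; 2-wide
t=6 i10:or ; tail

ISSUED = 8,9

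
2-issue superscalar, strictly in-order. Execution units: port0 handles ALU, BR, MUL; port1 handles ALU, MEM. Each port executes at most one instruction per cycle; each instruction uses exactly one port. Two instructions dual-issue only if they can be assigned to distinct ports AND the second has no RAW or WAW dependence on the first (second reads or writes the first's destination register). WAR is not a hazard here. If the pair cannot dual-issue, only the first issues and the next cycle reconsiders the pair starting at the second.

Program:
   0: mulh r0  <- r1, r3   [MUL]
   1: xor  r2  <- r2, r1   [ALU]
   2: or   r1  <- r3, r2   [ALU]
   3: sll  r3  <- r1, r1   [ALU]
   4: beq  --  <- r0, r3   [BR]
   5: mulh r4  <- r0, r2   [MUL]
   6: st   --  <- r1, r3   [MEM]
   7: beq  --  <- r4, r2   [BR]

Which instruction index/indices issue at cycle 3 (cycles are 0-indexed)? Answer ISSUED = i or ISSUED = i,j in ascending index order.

ISSUED = 4

[0] i0/i1  mulh/xor  -- 2-wide
[1] i2  or  -- RAW r1
[2] i3  sll  -- RAW r3
[3] i4  beq  -- no-port BR/MUL
[4] i5/i6  mulh/st  -- 2-wide
[5] i7  beq  -- tail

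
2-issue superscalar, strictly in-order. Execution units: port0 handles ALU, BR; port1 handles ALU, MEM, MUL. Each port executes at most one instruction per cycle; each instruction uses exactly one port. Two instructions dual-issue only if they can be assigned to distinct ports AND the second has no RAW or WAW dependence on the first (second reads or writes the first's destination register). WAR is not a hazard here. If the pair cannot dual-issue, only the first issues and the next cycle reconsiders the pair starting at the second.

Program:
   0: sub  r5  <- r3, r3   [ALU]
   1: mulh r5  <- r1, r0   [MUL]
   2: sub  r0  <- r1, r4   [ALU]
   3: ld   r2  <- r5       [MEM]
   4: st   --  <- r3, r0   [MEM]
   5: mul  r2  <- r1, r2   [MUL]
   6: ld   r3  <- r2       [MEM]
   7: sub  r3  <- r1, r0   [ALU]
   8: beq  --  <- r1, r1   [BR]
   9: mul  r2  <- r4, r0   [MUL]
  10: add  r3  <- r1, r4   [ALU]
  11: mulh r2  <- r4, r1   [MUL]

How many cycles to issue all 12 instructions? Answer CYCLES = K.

t=0 i0:sub ; WAW r5
t=1 i1/i2:mulh+sub ; dual
t=2 i3:ld ; no-port MEM/MEM
t=3 i4:st ; no-port MEM/MUL
t=4 i5:mul ; no-port MUL/MEM
t=5 i6:ld ; WAW r3
t=6 i7/i8:sub+beq ; dual
t=7 i9/i10:mul+add ; dual
t=8 i11:mulh ; tail

CYCLES = 9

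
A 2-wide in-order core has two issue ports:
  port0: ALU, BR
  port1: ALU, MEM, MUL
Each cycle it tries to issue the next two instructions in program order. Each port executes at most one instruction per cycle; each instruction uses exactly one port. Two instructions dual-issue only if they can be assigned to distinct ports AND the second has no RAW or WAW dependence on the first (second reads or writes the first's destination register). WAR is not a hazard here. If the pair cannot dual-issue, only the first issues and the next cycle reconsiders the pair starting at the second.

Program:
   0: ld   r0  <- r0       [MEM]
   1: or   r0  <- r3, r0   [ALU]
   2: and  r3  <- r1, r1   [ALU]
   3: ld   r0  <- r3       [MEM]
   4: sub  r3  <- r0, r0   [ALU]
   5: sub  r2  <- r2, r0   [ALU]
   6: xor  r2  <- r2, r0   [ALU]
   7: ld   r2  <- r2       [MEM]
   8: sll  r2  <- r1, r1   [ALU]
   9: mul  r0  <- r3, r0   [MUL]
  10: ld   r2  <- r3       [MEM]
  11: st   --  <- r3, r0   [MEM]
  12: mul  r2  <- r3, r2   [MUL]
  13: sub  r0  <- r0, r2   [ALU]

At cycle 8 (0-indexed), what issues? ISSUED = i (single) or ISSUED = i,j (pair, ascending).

ISSUED = 11

  cy0 -> i0 (ld) RAW+WAW r0
  cy1 -> i1+i2 (or/and) dual
  cy2 -> i3 (ld) RAW r0
  cy3 -> i4+i5 (sub/sub) dual
  cy4 -> i6 (xor) RAW+WAW r2
  cy5 -> i7 (ld) WAW r2
  cy6 -> i8+i9 (sll/mul) dual
  cy7 -> i10 (ld) no-port MEM/MEM
  cy8 -> i11 (st) no-port MEM/MUL
  cy9 -> i12 (mul) RAW r2
  cy10 -> i13 (sub) tail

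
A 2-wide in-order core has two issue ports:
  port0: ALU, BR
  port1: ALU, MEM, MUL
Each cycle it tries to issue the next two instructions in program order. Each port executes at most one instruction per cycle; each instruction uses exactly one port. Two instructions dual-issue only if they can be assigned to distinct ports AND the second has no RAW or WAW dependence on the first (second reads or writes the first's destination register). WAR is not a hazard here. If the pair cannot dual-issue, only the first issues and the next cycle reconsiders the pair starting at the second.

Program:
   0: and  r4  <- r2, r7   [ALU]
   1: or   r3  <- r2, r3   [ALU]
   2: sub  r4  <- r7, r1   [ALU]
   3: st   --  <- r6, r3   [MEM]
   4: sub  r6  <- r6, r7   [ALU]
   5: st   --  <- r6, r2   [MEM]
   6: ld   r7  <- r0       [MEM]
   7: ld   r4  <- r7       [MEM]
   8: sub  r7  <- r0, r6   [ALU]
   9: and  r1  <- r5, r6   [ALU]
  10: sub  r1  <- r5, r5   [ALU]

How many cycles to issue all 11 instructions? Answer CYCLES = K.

CYCLES = 8

  cy0 -> i0,i1 (and;or) pair
  cy1 -> i2,i3 (sub;st) pair
  cy2 -> i4 (sub) RAW r6
  cy3 -> i5 (st) no-port MEM/MEM
  cy4 -> i6 (ld) no-port MEM/MEM
  cy5 -> i7,i8 (ld;sub) pair
  cy6 -> i9 (and) WAW r1
  cy7 -> i10 (sub) tail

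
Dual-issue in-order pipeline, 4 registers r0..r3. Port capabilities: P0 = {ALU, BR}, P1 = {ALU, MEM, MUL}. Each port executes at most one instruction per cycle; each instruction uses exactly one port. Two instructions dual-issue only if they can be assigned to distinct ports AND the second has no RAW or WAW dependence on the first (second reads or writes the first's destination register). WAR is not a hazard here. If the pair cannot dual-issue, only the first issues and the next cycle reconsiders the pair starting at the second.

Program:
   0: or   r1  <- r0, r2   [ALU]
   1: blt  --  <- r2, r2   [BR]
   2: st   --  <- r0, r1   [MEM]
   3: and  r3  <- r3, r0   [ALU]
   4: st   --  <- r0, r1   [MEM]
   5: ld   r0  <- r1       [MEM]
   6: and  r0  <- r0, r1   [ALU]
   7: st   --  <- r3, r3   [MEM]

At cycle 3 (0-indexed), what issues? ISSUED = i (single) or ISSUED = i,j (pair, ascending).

t=0 i0,i1:or;blt ; 2-wide
t=1 i2,i3:st;and ; 2-wide
t=2 i4:st ; no-port MEM/MEM
t=3 i5:ld ; RAW+WAW r0
t=4 i6,i7:and;st ; 2-wide

ISSUED = 5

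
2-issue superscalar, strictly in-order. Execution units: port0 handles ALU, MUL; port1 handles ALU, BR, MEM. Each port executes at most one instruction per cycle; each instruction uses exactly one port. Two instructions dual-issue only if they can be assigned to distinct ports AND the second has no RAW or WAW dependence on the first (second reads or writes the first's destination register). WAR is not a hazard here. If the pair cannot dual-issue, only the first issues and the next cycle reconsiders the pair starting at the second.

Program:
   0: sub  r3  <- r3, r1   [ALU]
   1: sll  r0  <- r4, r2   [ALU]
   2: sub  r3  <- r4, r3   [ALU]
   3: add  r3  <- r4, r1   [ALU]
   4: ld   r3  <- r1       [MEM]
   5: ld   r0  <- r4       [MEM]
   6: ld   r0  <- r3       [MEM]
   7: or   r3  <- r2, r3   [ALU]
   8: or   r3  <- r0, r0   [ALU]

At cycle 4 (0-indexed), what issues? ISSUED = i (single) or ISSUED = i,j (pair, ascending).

c0: i0/i1 sub+sll  pair
c1: i2 sub  WAW r3
c2: i3 add  WAW r3
c3: i4 ld  no-port MEM/MEM
c4: i5 ld  no-port MEM/MEM
c5: i6/i7 ld+or  pair
c6: i8 or  tail

ISSUED = 5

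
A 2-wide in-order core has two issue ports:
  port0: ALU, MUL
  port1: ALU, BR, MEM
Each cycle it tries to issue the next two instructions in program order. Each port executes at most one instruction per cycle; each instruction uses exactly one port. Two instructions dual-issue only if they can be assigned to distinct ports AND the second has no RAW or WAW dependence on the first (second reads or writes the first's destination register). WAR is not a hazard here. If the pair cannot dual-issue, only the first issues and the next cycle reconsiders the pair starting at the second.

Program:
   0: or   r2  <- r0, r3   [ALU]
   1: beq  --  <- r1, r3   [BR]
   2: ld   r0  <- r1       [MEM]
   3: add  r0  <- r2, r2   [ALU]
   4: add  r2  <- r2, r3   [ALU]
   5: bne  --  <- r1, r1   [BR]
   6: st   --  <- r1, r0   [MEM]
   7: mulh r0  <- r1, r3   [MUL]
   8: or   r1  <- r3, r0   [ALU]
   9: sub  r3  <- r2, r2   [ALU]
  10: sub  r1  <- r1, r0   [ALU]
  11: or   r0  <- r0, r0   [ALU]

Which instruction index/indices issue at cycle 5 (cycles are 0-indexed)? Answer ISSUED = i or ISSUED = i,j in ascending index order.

ISSUED = 8,9

t=0 i0+i1:or beq ; pair
t=1 i2:ld ; WAW r0
t=2 i3+i4:add add ; pair
t=3 i5:bne ; no-port BR/MEM
t=4 i6+i7:st mulh ; pair
t=5 i8+i9:or sub ; pair
t=6 i10+i11:sub or ; pair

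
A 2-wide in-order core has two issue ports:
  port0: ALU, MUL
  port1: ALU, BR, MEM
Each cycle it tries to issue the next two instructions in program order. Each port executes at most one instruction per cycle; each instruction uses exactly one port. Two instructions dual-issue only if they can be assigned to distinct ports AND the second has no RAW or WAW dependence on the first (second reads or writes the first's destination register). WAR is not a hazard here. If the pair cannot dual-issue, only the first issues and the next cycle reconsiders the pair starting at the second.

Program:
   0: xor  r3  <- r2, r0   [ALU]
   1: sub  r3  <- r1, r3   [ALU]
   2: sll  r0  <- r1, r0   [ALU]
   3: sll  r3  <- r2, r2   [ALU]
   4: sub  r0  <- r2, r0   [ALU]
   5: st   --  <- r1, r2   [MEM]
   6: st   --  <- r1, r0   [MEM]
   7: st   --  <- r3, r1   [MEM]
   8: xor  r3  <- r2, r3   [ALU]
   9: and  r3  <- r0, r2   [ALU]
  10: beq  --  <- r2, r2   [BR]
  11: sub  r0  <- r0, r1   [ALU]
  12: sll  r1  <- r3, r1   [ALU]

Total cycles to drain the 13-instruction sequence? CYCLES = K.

CYCLES = 8

[0] i0  xor.ALU  -- RAW+WAW r3
[1] i1,i2  sub.ALU sll.ALU  -- 2-wide
[2] i3,i4  sll.ALU sub.ALU  -- 2-wide
[3] i5  st.MEM  -- no-port MEM/MEM
[4] i6  st.MEM  -- no-port MEM/MEM
[5] i7,i8  st.MEM xor.ALU  -- 2-wide
[6] i9,i10  and.ALU beq.BR  -- 2-wide
[7] i11,i12  sub.ALU sll.ALU  -- 2-wide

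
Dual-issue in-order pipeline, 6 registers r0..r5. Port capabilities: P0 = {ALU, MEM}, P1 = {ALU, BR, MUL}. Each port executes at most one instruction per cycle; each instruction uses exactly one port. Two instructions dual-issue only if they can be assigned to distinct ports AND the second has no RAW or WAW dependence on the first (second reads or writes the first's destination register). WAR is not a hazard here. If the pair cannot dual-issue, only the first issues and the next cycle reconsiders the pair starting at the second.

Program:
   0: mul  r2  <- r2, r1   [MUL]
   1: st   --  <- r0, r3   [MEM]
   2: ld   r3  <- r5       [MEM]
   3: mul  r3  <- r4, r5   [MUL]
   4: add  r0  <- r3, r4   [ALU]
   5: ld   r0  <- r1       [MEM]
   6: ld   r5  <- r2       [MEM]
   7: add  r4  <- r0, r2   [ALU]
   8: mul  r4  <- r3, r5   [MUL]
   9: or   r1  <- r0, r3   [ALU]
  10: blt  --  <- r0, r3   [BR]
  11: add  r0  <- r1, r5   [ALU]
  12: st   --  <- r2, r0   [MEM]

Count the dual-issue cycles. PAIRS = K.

PAIRS = 4

c0: i0+i1 mul.MUL/st.MEM  2-wide
c1: i2 ld.MEM  WAW r3
c2: i3 mul.MUL  RAW r3
c3: i4 add.ALU  WAW r0
c4: i5 ld.MEM  no-port MEM/MEM
c5: i6+i7 ld.MEM/add.ALU  2-wide
c6: i8+i9 mul.MUL/or.ALU  2-wide
c7: i10+i11 blt.BR/add.ALU  2-wide
c8: i12 st.MEM  tail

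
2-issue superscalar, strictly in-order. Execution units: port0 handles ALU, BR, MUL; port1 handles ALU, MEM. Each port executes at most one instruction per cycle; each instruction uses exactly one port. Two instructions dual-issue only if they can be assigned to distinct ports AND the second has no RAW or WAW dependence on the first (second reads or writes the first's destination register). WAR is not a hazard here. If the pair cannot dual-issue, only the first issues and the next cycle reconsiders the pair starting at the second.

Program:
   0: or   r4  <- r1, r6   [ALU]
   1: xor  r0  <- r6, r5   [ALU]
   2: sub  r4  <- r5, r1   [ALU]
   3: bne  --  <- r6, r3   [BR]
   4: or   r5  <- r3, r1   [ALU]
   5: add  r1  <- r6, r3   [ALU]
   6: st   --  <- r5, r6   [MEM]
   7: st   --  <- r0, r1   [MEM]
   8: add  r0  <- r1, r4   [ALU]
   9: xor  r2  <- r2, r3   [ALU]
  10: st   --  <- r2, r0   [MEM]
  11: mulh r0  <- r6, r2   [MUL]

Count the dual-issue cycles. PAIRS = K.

PAIRS = 5

t=0 i0/i1:or+xor ; pair
t=1 i2/i3:sub+bne ; pair
t=2 i4/i5:or+add ; pair
t=3 i6:st ; no-port MEM/MEM
t=4 i7/i8:st+add ; pair
t=5 i9:xor ; RAW r2
t=6 i10/i11:st+mulh ; pair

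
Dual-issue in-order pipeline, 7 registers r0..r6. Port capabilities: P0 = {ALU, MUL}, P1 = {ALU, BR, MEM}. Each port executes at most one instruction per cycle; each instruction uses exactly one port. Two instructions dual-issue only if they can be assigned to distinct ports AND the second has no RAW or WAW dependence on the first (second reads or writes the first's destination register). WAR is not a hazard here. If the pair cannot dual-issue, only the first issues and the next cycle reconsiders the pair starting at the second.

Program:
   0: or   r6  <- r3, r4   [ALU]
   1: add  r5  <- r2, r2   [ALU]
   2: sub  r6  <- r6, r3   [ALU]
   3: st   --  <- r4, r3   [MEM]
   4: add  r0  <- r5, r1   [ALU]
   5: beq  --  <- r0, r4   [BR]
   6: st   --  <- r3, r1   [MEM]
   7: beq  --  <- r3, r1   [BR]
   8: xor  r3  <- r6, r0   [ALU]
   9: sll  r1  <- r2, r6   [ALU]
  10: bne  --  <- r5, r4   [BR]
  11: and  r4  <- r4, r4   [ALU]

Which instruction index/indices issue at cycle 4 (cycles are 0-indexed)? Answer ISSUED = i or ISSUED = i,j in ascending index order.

ISSUED = 6

  cy0 -> i0,i1 (or.ALU add.ALU) 2-wide
  cy1 -> i2,i3 (sub.ALU st.MEM) 2-wide
  cy2 -> i4 (add.ALU) RAW r0
  cy3 -> i5 (beq.BR) no-port BR/MEM
  cy4 -> i6 (st.MEM) no-port MEM/BR
  cy5 -> i7,i8 (beq.BR xor.ALU) 2-wide
  cy6 -> i9,i10 (sll.ALU bne.BR) 2-wide
  cy7 -> i11 (and.ALU) tail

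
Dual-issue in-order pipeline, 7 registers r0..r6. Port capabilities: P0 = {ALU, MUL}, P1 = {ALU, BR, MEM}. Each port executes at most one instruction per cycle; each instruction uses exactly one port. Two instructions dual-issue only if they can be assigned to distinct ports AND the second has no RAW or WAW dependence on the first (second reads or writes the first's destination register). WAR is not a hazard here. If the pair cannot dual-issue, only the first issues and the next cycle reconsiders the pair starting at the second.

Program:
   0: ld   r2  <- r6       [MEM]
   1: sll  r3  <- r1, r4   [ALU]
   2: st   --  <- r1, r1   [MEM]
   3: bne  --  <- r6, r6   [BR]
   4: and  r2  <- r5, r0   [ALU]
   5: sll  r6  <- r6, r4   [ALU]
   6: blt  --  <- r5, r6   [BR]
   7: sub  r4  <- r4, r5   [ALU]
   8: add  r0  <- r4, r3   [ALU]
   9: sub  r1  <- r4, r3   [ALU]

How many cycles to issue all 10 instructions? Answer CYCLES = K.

#0 head=0: ld.MEM/sll.ALU i0+i1 pair
#1 head=2: st.MEM i2 no-port MEM/BR
#2 head=3: bne.BR/and.ALU i3+i4 pair
#3 head=5: sll.ALU i5 RAW r6
#4 head=6: blt.BR/sub.ALU i6+i7 pair
#5 head=8: add.ALU/sub.ALU i8+i9 pair

CYCLES = 6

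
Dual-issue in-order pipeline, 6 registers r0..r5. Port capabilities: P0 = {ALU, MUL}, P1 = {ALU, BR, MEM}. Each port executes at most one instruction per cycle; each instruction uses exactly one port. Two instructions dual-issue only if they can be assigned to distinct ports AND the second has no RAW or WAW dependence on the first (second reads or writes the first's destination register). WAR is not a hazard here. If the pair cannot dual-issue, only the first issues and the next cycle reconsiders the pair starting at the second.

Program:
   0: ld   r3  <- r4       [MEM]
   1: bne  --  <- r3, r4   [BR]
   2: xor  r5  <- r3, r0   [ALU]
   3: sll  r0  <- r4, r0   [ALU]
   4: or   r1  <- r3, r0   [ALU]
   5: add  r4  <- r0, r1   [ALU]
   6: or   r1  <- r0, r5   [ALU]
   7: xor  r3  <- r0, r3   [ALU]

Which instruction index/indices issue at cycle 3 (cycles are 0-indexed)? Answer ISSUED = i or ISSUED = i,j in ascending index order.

0. ld.MEM @i0  | no-port MEM/BR
1. bne.BR/xor.ALU @i1/i2  | 2-wide
2. sll.ALU @i3  | RAW r0
3. or.ALU @i4  | RAW r1
4. add.ALU/or.ALU @i5/i6  | 2-wide
5. xor.ALU @i7  | tail

ISSUED = 4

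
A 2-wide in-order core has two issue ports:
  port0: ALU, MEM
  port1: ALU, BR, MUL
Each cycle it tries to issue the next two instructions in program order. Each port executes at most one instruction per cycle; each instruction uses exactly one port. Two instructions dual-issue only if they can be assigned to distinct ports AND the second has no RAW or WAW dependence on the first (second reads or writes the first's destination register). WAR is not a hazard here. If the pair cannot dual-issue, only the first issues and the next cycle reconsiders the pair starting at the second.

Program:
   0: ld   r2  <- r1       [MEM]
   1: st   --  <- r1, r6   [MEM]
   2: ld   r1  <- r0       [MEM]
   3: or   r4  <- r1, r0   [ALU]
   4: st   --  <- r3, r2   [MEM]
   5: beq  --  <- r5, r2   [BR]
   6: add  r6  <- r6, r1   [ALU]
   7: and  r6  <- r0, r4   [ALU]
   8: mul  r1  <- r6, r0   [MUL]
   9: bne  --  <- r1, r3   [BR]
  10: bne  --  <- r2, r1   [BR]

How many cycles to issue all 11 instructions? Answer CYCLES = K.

c0: i0 ld.MEM  no-port MEM/MEM
c1: i1 st.MEM  no-port MEM/MEM
c2: i2 ld.MEM  RAW r1
c3: i3&i4 or.ALU st.MEM  pair
c4: i5&i6 beq.BR add.ALU  pair
c5: i7 and.ALU  RAW r6
c6: i8 mul.MUL  no-port MUL/BR
c7: i9 bne.BR  no-port BR/BR
c8: i10 bne.BR  tail

CYCLES = 9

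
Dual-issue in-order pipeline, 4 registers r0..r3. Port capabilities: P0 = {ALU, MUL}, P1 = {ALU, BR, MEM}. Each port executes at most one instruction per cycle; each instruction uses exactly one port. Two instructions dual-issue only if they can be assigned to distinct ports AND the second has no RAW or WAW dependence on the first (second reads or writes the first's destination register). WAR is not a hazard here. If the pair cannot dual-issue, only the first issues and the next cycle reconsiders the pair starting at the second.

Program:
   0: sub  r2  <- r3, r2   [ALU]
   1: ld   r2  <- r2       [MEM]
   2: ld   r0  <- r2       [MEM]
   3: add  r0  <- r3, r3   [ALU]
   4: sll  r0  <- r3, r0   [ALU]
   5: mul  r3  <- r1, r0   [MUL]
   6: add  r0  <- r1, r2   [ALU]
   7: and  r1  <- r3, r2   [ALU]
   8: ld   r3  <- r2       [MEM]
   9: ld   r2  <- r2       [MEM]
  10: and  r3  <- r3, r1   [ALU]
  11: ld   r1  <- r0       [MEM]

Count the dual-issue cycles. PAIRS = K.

PAIRS = 3

c0: i0 sub  RAW+WAW r2
c1: i1 ld  no-port MEM/MEM
c2: i2 ld  WAW r0
c3: i3 add  RAW+WAW r0
c4: i4 sll  RAW r0
c5: i5&i6 mul;add  2-wide
c6: i7&i8 and;ld  2-wide
c7: i9&i10 ld;and  2-wide
c8: i11 ld  tail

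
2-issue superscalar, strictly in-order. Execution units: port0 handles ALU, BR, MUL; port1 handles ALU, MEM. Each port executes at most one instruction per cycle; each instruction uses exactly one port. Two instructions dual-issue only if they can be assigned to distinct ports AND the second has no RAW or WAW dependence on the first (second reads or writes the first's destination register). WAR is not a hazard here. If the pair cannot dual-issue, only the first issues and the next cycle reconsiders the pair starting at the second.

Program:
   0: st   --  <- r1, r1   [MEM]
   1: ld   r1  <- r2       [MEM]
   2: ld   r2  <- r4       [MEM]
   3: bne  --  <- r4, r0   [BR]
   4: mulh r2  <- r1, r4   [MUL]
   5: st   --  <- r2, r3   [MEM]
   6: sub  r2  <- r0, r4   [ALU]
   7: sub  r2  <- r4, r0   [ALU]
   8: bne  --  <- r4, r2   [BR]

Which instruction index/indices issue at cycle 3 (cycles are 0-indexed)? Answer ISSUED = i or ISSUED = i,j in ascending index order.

c0: i0 st  no-port MEM/MEM
c1: i1 ld  no-port MEM/MEM
c2: i2/i3 ld/bne  pair
c3: i4 mulh  RAW r2
c4: i5/i6 st/sub  pair
c5: i7 sub  RAW r2
c6: i8 bne  tail

ISSUED = 4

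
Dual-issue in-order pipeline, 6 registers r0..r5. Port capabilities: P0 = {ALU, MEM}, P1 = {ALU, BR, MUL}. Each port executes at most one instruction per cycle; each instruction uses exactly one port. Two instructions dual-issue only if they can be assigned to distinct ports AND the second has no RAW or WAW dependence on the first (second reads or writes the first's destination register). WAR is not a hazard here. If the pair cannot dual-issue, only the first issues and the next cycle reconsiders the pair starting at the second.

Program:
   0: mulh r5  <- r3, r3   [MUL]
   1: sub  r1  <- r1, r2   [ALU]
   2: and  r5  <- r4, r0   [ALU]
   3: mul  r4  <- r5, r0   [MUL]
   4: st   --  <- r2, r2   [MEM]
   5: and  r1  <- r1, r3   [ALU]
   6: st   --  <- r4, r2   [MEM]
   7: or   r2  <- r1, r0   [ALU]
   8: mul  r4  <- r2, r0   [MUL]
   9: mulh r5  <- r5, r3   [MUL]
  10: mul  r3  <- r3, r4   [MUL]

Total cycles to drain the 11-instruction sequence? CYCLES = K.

t=0 i0/i1:mulh.MUL/sub.ALU ; pair
t=1 i2:and.ALU ; RAW r5
t=2 i3/i4:mul.MUL/st.MEM ; pair
t=3 i5/i6:and.ALU/st.MEM ; pair
t=4 i7:or.ALU ; RAW r2
t=5 i8:mul.MUL ; no-port MUL/MUL
t=6 i9:mulh.MUL ; no-port MUL/MUL
t=7 i10:mul.MUL ; tail

CYCLES = 8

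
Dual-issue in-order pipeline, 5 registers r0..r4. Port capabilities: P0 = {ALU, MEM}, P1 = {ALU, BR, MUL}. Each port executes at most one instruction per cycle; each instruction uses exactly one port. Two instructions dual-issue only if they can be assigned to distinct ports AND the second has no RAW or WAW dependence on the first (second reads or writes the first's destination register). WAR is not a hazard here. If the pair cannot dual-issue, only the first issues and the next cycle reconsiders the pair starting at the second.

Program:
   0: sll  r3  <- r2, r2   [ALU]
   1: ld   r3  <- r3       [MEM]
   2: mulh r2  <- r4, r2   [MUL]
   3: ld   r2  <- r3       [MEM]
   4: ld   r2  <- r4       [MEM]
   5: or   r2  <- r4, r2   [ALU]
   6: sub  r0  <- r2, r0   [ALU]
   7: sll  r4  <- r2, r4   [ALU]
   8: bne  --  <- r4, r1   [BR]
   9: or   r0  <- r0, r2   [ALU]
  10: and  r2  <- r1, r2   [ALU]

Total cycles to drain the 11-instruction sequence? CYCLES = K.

[0] i0  sll  -- RAW+WAW r3
[1] i1/i2  ld mulh  -- dual
[2] i3  ld  -- no-port MEM/MEM
[3] i4  ld  -- RAW+WAW r2
[4] i5  or  -- RAW r2
[5] i6/i7  sub sll  -- dual
[6] i8/i9  bne or  -- dual
[7] i10  and  -- tail

CYCLES = 8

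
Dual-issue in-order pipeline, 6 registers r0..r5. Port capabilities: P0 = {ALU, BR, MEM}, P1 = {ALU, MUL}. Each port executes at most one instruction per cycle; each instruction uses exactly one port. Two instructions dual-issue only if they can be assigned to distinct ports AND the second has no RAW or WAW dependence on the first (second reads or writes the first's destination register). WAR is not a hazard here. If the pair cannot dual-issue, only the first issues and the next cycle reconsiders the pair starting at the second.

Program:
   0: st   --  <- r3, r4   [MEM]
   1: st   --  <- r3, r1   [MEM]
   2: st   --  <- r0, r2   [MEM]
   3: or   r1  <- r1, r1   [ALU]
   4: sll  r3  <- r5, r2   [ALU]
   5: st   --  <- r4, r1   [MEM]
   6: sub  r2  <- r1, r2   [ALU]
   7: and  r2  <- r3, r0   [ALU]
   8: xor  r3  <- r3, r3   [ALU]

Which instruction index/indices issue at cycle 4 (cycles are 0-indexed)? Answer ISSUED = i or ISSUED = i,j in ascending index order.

0. st.MEM @i0  | no-port MEM/MEM
1. st.MEM @i1  | no-port MEM/MEM
2. st.MEM+or.ALU @i2+i3  | pair
3. sll.ALU+st.MEM @i4+i5  | pair
4. sub.ALU @i6  | WAW r2
5. and.ALU+xor.ALU @i7+i8  | pair

ISSUED = 6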